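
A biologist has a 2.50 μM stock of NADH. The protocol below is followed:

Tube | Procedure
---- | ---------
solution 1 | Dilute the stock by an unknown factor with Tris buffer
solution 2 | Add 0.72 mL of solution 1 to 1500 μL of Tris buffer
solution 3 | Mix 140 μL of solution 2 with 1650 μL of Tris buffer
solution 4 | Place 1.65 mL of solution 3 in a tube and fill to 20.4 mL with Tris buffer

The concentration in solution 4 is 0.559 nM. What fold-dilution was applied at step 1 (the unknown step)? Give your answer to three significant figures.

Step 1: unknown factor x
Step 2: 0.72 mL + 1500 μL = 2.22 mL total → factor 2.22/0.72 = 3.0833
Step 3: 140 μL + 1650 μL = 1790 μL total → factor 1790/140 = 12.786
Step 4: 1.65 mL brought to 20.4 mL → factor 20.4/1.65 = 12.364
Product of known-step factors = 487.41
Overall factor = 2.50 μM / (0.559 nM) = 4472.3
x = 4472.3 / 487.41 = 9.18

9.18-fold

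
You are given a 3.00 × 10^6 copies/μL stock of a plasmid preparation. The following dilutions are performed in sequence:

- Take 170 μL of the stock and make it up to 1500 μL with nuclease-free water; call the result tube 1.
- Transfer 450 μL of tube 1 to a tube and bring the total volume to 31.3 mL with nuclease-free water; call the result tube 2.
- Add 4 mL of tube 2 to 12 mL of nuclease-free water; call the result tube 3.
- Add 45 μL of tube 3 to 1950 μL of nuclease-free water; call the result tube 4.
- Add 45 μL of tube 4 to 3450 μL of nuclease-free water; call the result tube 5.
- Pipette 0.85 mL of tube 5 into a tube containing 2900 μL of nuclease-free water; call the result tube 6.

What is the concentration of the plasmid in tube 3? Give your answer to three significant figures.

Step 1: 170 μL brought to 1500 μL → factor 1500/170 = 8.8235
Step 2: 450 μL brought to 31.3 mL → factor 31300/450 = 69.556
Step 3: 4 mL + 12 mL = 16 mL total → factor 16/4 = 4
Dilution factor through tube 3 = 8.8235 × 69.556 × 4 = 2454.9
[tube 3] = 3.00 × 10^6 copies/μL / 2454.9 = 1.22 × 10^3 copies/μL

1.22 × 10^3 copies/μL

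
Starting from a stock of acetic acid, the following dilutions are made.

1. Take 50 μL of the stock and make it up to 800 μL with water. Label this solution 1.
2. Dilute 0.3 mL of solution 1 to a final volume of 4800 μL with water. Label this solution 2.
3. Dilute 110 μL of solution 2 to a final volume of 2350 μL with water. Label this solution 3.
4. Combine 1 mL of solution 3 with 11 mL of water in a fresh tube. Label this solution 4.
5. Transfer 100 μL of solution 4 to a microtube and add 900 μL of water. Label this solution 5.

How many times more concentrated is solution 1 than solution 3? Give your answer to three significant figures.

Step 1: 50 μL brought to 800 μL → factor 800/50 = 16
Step 2: 0.3 mL brought to 4800 μL → factor 4.8/0.3 = 16
Step 3: 110 μL brought to 2350 μL → factor 2350/110 = 21.364
Dilution factor to solution 1 = 16; to solution 3 = 5469.1
[solution 1]/[solution 3] = (factor to solution 3)/(factor to solution 1) = 5469.1/16 = 342

342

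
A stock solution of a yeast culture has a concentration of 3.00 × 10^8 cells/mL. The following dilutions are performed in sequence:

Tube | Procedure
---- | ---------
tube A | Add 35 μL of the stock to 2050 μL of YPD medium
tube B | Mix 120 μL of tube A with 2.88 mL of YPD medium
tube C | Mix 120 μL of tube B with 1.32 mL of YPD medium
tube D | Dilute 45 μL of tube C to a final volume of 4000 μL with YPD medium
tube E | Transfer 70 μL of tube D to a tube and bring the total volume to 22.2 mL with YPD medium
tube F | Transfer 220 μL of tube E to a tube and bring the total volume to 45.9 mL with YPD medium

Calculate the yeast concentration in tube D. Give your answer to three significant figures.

Step 1: 35 μL + 2050 μL = 2085 μL total → factor 2085/35 = 59.571
Step 2: 120 μL + 2.88 mL = 3000 μL total → factor 3000/120 = 25
Step 3: 120 μL + 1.32 mL = 1440 μL total → factor 1440/120 = 12
Step 4: 45 μL brought to 4000 μL → factor 4000/45 = 88.889
Dilution factor through tube D = 59.571 × 25 × 12 × 88.889 = 1.5886 × 10^6
[tube D] = 3.00 × 10^8 cells/mL / 1.5886 × 10^6 = 189 cells/mL

189 cells/mL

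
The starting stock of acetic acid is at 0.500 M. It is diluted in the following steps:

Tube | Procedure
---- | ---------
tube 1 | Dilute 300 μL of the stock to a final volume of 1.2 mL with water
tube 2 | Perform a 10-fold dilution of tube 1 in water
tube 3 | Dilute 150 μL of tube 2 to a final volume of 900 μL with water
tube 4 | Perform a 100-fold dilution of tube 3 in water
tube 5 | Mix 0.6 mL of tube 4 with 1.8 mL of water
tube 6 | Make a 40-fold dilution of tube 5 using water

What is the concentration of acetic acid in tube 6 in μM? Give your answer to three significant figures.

0.130 μM

Step 1: 300 μL brought to 1.2 mL → factor 1200/300 = 4
Step 2: 10-fold → factor 10
Step 3: 150 μL brought to 900 μL → factor 900/150 = 6
Step 4: 100-fold → factor 100
Step 5: 0.6 mL + 1.8 mL = 2.4 mL total → factor 2.4/0.6 = 4
Step 6: 40-fold → factor 40
Overall dilution factor = 4 × 10 × 6 × 100 × 4 × 40 = 3.84 × 10^6
Final = 0.500 M / 3.84 × 10^6 = 1.302 × 10^-7 M = 0.130 μM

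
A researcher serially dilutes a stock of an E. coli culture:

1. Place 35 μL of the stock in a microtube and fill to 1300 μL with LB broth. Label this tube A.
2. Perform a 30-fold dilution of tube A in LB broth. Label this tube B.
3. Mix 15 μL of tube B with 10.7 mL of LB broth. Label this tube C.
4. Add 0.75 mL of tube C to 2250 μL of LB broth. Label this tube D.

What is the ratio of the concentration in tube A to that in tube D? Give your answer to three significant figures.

8.57 × 10^4

Step 1: 35 μL brought to 1300 μL → factor 1300/35 = 37.143
Step 2: 30-fold → factor 30
Step 3: 15 μL + 10.7 mL = 10715 μL total → factor 10715/15 = 714.33
Step 4: 0.75 mL + 2250 μL = 3 mL total → factor 3/0.75 = 4
Dilution factor to tube A = 37.143; to tube D = 3.1839 × 10^6
[tube A]/[tube D] = (factor to tube D)/(factor to tube A) = 3.1839 × 10^6/37.143 = 8.57 × 10^4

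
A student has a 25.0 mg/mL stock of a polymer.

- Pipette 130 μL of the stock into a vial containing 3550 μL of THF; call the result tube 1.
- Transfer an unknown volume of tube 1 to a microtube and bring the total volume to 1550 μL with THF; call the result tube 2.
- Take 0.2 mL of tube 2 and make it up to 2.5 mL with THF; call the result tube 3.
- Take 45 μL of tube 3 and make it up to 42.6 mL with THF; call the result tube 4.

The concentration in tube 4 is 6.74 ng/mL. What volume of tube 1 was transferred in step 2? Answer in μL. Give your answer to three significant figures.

Step 1: 130 μL + 3550 μL = 3680 μL total → factor 3680/130 = 28.308
Step 2: v brought to 1550 μL → factor = 1550 μL/v
Step 3: 0.2 mL brought to 2.5 mL → factor 2.5/0.2 = 12.5
Step 4: 45 μL brought to 42.6 mL → factor 42600/45 = 946.67
Product of known-step factors = 3.3497 × 10^5
Overall factor = 25.0 mg/mL / (6.74 ng/mL) = 3.7092 × 10^6
Step-2 factor = 3.7092 × 10^6 / 3.3497 × 10^5 = 11.073
v = 1550 μL / 11.073 = 140 μL

140 μL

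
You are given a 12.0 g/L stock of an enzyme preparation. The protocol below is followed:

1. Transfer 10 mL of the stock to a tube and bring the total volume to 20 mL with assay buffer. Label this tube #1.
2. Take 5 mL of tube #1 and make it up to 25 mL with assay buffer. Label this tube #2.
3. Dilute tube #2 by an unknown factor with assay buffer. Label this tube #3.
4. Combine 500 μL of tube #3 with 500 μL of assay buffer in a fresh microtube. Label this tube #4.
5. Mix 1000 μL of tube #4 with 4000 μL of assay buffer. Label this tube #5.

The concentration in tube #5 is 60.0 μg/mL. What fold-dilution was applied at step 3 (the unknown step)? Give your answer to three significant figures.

Step 1: 10 mL brought to 20 mL → factor 20/10 = 2
Step 2: 5 mL brought to 25 mL → factor 25/5 = 5
Step 3: unknown factor x
Step 4: 500 μL + 500 μL = 1000 μL total → factor 1000/500 = 2
Step 5: 1000 μL + 4000 μL = 5000 μL total → factor 5000/1000 = 5
Product of known-step factors = 100
Overall factor = 12.0 g/L / (60.0 μg/mL) = 200
x = 200 / 100 = 2.00

2.00-fold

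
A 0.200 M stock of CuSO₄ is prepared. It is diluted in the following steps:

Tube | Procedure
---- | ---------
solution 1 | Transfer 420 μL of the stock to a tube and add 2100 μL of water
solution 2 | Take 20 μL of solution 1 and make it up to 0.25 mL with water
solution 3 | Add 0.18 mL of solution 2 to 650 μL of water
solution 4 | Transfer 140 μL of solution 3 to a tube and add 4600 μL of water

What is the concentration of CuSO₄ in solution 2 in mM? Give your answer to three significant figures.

2.67 mM

Step 1: 420 μL + 2100 μL = 2520 μL total → factor 2520/420 = 6
Step 2: 20 μL brought to 0.25 mL → factor 250/20 = 12.5
Dilution factor through solution 2 = 6 × 12.5 = 75
[solution 2] = 0.200 M / 75 = 0.002667 M = 2.67 mM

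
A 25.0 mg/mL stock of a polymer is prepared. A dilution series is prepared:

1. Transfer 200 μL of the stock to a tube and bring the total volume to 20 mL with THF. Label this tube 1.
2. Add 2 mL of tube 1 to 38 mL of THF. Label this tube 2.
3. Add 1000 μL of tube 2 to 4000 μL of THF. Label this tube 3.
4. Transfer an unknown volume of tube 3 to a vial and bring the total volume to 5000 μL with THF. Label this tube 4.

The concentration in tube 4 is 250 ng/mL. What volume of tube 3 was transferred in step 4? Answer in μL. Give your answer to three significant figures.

500 μL

Step 1: 200 μL brought to 20 mL → factor 20000/200 = 100
Step 2: 2 mL + 38 mL = 40 mL total → factor 40/2 = 20
Step 3: 1000 μL + 4000 μL = 5000 μL total → factor 5000/1000 = 5
Step 4: v brought to 5000 μL → factor = 5000 μL/v
Product of known-step factors = 10000
Overall factor = 25.0 mg/mL / (250 ng/mL) = 1 × 10^5
Step-4 factor = 1 × 10^5 / 10000 = 10
v = 5000 μL / 10 = 500 μL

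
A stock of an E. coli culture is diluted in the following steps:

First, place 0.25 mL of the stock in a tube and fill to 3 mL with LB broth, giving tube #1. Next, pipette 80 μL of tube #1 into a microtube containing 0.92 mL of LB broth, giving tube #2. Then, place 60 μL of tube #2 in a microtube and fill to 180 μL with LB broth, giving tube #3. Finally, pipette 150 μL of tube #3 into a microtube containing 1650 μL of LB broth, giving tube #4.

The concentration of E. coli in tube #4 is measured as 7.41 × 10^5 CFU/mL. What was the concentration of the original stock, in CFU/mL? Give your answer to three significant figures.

Step 1: 0.25 mL brought to 3 mL → factor 3/0.25 = 12
Step 2: 80 μL + 0.92 mL = 1000 μL total → factor 1000/80 = 12.5
Step 3: 60 μL brought to 180 μL → factor 180/60 = 3
Step 4: 150 μL + 1650 μL = 1800 μL total → factor 1800/150 = 12
Overall dilution factor = 12 × 12.5 × 3 × 12 = 5400
Stock = 7.41 × 10^5 CFU/mL × 5400 = 4.00 × 10^9 CFU/mL

4.00 × 10^9 CFU/mL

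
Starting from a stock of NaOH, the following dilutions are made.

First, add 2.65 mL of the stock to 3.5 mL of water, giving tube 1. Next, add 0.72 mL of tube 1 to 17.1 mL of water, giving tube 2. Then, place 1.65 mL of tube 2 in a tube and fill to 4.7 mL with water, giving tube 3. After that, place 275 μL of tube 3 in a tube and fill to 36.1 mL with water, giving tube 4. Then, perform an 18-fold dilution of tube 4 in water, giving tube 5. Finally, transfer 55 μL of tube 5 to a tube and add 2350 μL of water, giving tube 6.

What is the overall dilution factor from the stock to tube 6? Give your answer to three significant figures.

Step 1: 2.65 mL + 3.5 mL = 6.15 mL total → factor 6.15/2.65 = 2.3208
Step 2: 0.72 mL + 17.1 mL = 17.82 mL total → factor 17.82/0.72 = 24.75
Step 3: 1.65 mL brought to 4.7 mL → factor 4.7/1.65 = 2.8485
Step 4: 275 μL brought to 36.1 mL → factor 36100/275 = 131.27
Step 5: 18-fold → factor 18
Step 6: 55 μL + 2350 μL = 2405 μL total → factor 2405/55 = 43.727
Overall dilution factor = 2.3208 × 24.75 × 2.8485 × 131.27 × 18 × 43.727 = 1.6905 × 10^7

1.69 × 10^7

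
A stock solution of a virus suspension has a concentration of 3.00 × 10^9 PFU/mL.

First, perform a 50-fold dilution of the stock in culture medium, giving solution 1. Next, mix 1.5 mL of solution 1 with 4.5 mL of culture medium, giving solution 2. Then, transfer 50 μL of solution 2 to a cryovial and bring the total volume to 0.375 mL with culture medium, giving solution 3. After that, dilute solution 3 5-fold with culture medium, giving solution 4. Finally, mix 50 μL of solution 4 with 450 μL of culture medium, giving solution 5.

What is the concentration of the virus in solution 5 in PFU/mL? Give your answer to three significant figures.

4.00 × 10^4 PFU/mL

Step 1: 50-fold → factor 50
Step 2: 1.5 mL + 4.5 mL = 6 mL total → factor 6/1.5 = 4
Step 3: 50 μL brought to 0.375 mL → factor 375/50 = 7.5
Step 4: 5-fold → factor 5
Step 5: 50 μL + 450 μL = 500 μL total → factor 500/50 = 10
Overall dilution factor = 50 × 4 × 7.5 × 5 × 10 = 75000
Final = 3.00 × 10^9 PFU/mL / 75000 = 4.00 × 10^4 PFU/mL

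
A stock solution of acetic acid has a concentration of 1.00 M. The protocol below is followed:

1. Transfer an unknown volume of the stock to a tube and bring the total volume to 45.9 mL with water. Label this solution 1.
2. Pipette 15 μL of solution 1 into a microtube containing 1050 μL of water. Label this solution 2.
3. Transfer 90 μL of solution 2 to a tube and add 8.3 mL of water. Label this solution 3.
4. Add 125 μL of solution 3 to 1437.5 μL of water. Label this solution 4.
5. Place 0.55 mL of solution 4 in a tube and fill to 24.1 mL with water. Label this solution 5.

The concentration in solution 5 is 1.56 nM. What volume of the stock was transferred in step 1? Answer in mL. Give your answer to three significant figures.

0.260 mL

Step 1: v brought to 45.9 mL → factor = 45.9 mL/v
Step 2: 15 μL + 1050 μL = 1065 μL total → factor 1065/15 = 71
Step 3: 90 μL + 8.3 mL = 8390 μL total → factor 8390/90 = 93.222
Step 4: 125 μL + 1437.5 μL = 1562.5 μL total → factor 1562.5/125 = 12.5
Step 5: 0.55 mL brought to 24.1 mL → factor 24.1/0.55 = 43.818
Product of known-step factors = 3.6253 × 10^6
Overall factor = 1.00 M / (1.56 nM) = 6.4103 × 10^8
Step-1 factor = 6.4103 × 10^8 / 3.6253 × 10^6 = 176.82
v = 45.9 mL / 176.82 = 0.260 mL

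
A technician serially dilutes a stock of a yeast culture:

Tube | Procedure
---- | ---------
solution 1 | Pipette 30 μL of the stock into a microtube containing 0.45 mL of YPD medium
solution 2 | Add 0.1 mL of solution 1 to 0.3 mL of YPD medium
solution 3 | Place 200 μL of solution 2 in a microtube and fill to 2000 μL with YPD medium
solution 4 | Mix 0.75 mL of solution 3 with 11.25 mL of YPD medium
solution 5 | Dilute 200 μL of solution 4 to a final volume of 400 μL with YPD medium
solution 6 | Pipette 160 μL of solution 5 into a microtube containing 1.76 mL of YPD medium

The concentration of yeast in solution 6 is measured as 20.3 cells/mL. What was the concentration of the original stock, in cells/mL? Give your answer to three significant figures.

Step 1: 30 μL + 0.45 mL = 480 μL total → factor 480/30 = 16
Step 2: 0.1 mL + 0.3 mL = 0.4 mL total → factor 0.4/0.1 = 4
Step 3: 200 μL brought to 2000 μL → factor 2000/200 = 10
Step 4: 0.75 mL + 11.25 mL = 12 mL total → factor 12/0.75 = 16
Step 5: 200 μL brought to 400 μL → factor 400/200 = 2
Step 6: 160 μL + 1.76 mL = 1920 μL total → factor 1920/160 = 12
Overall dilution factor = 16 × 4 × 10 × 16 × 2 × 12 = 2.4576 × 10^5
Stock = 20.3 cells/mL × 2.4576 × 10^5 = 4.99 × 10^6 cells/mL

4.99 × 10^6 cells/mL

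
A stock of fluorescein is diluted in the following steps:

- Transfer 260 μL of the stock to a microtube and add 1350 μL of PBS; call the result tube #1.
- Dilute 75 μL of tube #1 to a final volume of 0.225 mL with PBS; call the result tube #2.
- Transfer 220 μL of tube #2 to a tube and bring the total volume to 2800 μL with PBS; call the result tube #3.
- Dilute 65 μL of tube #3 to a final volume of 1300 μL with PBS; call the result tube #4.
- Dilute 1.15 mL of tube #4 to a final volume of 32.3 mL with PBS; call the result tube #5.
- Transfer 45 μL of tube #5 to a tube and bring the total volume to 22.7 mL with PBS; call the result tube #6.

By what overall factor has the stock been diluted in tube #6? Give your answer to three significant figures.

6.70 × 10^7

Step 1: 260 μL + 1350 μL = 1610 μL total → factor 1610/260 = 6.1923
Step 2: 75 μL brought to 0.225 mL → factor 225/75 = 3
Step 3: 220 μL brought to 2800 μL → factor 2800/220 = 12.727
Step 4: 65 μL brought to 1300 μL → factor 1300/65 = 20
Step 5: 1.15 mL brought to 32.3 mL → factor 32.3/1.15 = 28.087
Step 6: 45 μL brought to 22.7 mL → factor 22700/45 = 504.44
Overall dilution factor = 6.1923 × 3 × 12.727 × 20 × 28.087 × 504.44 = 6.6997 × 10^7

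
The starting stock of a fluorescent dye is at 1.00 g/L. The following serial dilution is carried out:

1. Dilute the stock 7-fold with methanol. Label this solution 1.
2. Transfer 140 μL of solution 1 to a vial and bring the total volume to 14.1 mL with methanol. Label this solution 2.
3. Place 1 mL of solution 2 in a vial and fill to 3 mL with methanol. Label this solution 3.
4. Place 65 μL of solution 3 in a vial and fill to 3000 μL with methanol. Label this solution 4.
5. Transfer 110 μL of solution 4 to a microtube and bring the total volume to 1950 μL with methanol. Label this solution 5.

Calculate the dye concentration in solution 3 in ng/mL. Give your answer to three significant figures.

473 ng/mL

Step 1: 7-fold → factor 7
Step 2: 140 μL brought to 14.1 mL → factor 14100/140 = 100.71
Step 3: 1 mL brought to 3 mL → factor 3/1 = 3
Dilution factor through solution 3 = 7 × 100.71 × 3 = 2115
[solution 3] = 1.00 g/L / 2115 = 0.0004728 g/L = 473 ng/mL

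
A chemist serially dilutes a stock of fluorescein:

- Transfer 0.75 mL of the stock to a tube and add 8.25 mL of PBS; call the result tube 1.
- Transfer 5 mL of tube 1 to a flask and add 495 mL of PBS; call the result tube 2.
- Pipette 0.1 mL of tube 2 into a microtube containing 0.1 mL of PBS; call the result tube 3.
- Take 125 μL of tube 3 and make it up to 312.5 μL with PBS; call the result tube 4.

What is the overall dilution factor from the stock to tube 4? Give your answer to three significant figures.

Step 1: 0.75 mL + 8.25 mL = 9 mL total → factor 9/0.75 = 12
Step 2: 5 mL + 495 mL = 500 mL total → factor 500/5 = 100
Step 3: 0.1 mL + 0.1 mL = 0.2 mL total → factor 0.2/0.1 = 2
Step 4: 125 μL brought to 312.5 μL → factor 312.5/125 = 2.5
Overall dilution factor = 12 × 100 × 2 × 2.5 = 6000

6.00 × 10^3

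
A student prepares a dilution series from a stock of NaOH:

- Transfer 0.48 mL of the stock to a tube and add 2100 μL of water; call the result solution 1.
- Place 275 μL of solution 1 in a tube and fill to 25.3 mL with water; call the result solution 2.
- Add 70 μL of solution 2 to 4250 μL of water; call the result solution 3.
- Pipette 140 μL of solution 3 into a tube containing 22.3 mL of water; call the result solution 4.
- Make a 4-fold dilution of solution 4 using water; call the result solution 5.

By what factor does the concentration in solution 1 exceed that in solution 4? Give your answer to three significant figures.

9.10 × 10^5

Step 1: 0.48 mL + 2100 μL = 2.58 mL total → factor 2.58/0.48 = 5.375
Step 2: 275 μL brought to 25.3 mL → factor 25300/275 = 92
Step 3: 70 μL + 4250 μL = 4320 μL total → factor 4320/70 = 61.714
Step 4: 140 μL + 22.3 mL = 22440 μL total → factor 22440/140 = 160.29
Dilution factor to solution 1 = 5.375; to solution 4 = 4.8916 × 10^6
[solution 1]/[solution 4] = (factor to solution 4)/(factor to solution 1) = 4.8916 × 10^6/5.375 = 9.10 × 10^5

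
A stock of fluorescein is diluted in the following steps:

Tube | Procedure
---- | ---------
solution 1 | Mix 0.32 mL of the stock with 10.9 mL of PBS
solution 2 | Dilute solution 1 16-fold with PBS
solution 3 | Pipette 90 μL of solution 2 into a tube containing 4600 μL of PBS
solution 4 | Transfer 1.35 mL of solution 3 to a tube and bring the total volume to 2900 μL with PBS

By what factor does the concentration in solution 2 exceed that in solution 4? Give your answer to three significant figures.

112

Step 1: 0.32 mL + 10.9 mL = 11.22 mL total → factor 11.22/0.32 = 35.062
Step 2: 16-fold → factor 16
Step 3: 90 μL + 4600 μL = 4690 μL total → factor 4690/90 = 52.111
Step 4: 1.35 mL brought to 2900 μL → factor 2.9/1.35 = 2.1481
Dilution factor to solution 2 = 561; to solution 4 = 62800
[solution 2]/[solution 4] = (factor to solution 4)/(factor to solution 2) = 62800/561 = 112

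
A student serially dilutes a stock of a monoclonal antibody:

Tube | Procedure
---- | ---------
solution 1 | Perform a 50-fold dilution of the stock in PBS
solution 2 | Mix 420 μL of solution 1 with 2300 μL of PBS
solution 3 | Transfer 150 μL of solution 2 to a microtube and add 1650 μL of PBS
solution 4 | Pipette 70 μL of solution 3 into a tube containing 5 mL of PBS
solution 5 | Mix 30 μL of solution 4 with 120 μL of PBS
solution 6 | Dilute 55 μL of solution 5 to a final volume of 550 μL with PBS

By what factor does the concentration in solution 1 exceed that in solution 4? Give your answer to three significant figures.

5.63 × 10^3

Step 1: 50-fold → factor 50
Step 2: 420 μL + 2300 μL = 2720 μL total → factor 2720/420 = 6.4762
Step 3: 150 μL + 1650 μL = 1800 μL total → factor 1800/150 = 12
Step 4: 70 μL + 5 mL = 5070 μL total → factor 5070/70 = 72.429
Dilution factor to solution 1 = 50; to solution 4 = 2.8144 × 10^5
[solution 1]/[solution 4] = (factor to solution 4)/(factor to solution 1) = 2.8144 × 10^5/50 = 5.63 × 10^3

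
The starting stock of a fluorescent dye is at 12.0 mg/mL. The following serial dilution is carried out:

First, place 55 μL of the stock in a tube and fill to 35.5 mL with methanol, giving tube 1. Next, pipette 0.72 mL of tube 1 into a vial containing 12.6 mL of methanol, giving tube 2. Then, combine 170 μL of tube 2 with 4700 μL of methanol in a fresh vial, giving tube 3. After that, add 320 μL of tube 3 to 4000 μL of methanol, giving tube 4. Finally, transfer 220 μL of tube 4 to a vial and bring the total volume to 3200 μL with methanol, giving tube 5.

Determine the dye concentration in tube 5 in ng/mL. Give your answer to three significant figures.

0.179 ng/mL

Step 1: 55 μL brought to 35.5 mL → factor 35500/55 = 645.45
Step 2: 0.72 mL + 12.6 mL = 13.32 mL total → factor 13.32/0.72 = 18.5
Step 3: 170 μL + 4700 μL = 4870 μL total → factor 4870/170 = 28.647
Step 4: 320 μL + 4000 μL = 4320 μL total → factor 4320/320 = 13.5
Step 5: 220 μL brought to 3200 μL → factor 3200/220 = 14.545
Overall dilution factor = 645.45 × 18.5 × 28.647 × 13.5 × 14.545 = 6.717 × 10^7
Final = 12.0 mg/mL / 6.717 × 10^7 = 1.786 × 10^-7 mg/mL = 0.179 ng/mL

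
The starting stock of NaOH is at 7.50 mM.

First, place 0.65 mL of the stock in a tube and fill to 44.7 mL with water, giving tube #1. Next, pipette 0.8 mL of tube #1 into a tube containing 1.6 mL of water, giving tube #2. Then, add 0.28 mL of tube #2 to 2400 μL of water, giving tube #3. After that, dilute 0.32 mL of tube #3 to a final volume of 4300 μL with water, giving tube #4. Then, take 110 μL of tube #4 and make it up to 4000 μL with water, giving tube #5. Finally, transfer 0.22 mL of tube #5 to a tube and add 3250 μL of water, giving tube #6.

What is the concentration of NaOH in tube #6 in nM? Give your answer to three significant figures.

0.493 nM

Step 1: 0.65 mL brought to 44.7 mL → factor 44.7/0.65 = 68.769
Step 2: 0.8 mL + 1.6 mL = 2.4 mL total → factor 2.4/0.8 = 3
Step 3: 0.28 mL + 2400 μL = 2.68 mL total → factor 2.68/0.28 = 9.5714
Step 4: 0.32 mL brought to 4300 μL → factor 4.3/0.32 = 13.438
Step 5: 110 μL brought to 4000 μL → factor 4000/110 = 36.364
Step 6: 0.22 mL + 3250 μL = 3.47 mL total → factor 3.47/0.22 = 15.773
Overall dilution factor = 68.769 × 3 × 9.5714 × 13.438 × 36.364 × 15.773 = 1.5219 × 10^7
Final = 7.50 mM / 1.5219 × 10^7 = 4.928 × 10^-7 mM = 0.493 nM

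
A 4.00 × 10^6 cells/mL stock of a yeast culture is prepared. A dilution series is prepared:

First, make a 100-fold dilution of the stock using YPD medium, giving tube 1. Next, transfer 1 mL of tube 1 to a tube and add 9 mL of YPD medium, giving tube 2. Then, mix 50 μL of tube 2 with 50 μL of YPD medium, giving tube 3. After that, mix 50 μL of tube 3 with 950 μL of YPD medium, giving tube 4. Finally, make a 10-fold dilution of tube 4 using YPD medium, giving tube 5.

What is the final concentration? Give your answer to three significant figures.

Step 1: 100-fold → factor 100
Step 2: 1 mL + 9 mL = 10 mL total → factor 10/1 = 10
Step 3: 50 μL + 50 μL = 100 μL total → factor 100/50 = 2
Step 4: 50 μL + 950 μL = 1000 μL total → factor 1000/50 = 20
Step 5: 10-fold → factor 10
Overall dilution factor = 100 × 10 × 2 × 20 × 10 = 4 × 10^5
Final = 4.00 × 10^6 cells/mL / 4 × 10^5 = 10.0 cells/mL

10.0 cells/mL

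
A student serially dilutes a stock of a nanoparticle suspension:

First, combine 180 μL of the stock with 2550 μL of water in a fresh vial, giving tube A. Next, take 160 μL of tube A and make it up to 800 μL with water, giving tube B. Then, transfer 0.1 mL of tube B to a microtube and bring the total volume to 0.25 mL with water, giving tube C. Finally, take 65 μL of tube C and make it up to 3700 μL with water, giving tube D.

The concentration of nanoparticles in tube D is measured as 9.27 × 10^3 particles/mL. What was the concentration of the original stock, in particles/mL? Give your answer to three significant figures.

1.00 × 10^8 particles/mL

Step 1: 180 μL + 2550 μL = 2730 μL total → factor 2730/180 = 15.167
Step 2: 160 μL brought to 800 μL → factor 800/160 = 5
Step 3: 0.1 mL brought to 0.25 mL → factor 0.25/0.1 = 2.5
Step 4: 65 μL brought to 3700 μL → factor 3700/65 = 56.923
Overall dilution factor = 15.167 × 5 × 2.5 × 56.923 = 10792
Stock = 9.27 × 10^3 particles/mL × 10792 = 1.00 × 10^8 particles/mL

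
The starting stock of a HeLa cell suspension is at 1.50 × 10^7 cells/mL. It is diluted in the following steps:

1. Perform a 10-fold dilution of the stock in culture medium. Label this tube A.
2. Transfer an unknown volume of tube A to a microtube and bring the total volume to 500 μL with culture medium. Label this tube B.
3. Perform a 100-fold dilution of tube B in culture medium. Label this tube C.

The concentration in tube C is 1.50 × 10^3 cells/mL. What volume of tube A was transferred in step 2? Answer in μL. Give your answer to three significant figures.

Step 1: 10-fold → factor 10
Step 2: v brought to 500 μL → factor = 500 μL/v
Step 3: 100-fold → factor 100
Product of known-step factors = 1000
Overall factor = 1.50 × 10^7 cells/mL / (1.50 × 10^3 cells/mL) = 10000
Step-2 factor = 10000 / 1000 = 10
v = 500 μL / 10 = 50.0 μL

50.0 μL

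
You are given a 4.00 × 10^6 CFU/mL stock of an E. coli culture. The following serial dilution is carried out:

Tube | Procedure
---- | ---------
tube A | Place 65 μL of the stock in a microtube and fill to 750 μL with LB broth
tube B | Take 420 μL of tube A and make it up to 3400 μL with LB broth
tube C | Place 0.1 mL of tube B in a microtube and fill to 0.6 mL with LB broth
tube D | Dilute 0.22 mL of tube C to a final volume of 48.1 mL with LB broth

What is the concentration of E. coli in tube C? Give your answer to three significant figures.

7.14 × 10^3 CFU/mL

Step 1: 65 μL brought to 750 μL → factor 750/65 = 11.538
Step 2: 420 μL brought to 3400 μL → factor 3400/420 = 8.0952
Step 3: 0.1 mL brought to 0.6 mL → factor 0.6/0.1 = 6
Dilution factor through tube C = 11.538 × 8.0952 × 6 = 560.44
[tube C] = 4.00 × 10^6 CFU/mL / 560.44 = 7.14 × 10^3 CFU/mL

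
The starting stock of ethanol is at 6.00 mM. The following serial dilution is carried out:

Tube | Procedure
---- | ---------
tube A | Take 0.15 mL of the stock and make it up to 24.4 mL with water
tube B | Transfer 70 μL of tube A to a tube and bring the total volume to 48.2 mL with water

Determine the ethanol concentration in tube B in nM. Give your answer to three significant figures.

Step 1: 0.15 mL brought to 24.4 mL → factor 24.4/0.15 = 162.67
Step 2: 70 μL brought to 48.2 mL → factor 48200/70 = 688.57
Overall dilution factor = 162.67 × 688.57 = 1.1201 × 10^5
Final = 6.00 mM / 1.1201 × 10^5 = 5.357 × 10^-5 mM = 53.6 nM

53.6 nM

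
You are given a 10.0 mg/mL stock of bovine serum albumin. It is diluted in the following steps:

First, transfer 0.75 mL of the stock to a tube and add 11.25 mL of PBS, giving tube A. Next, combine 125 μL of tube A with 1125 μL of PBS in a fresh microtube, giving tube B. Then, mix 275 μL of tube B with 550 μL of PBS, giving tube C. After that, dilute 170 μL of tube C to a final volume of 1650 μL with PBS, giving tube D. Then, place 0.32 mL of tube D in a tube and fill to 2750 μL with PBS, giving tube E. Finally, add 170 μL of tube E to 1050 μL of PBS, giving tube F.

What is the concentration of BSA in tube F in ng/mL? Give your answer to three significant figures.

Step 1: 0.75 mL + 11.25 mL = 12 mL total → factor 12/0.75 = 16
Step 2: 125 μL + 1125 μL = 1250 μL total → factor 1250/125 = 10
Step 3: 275 μL + 550 μL = 825 μL total → factor 825/275 = 3
Step 4: 170 μL brought to 1650 μL → factor 1650/170 = 9.7059
Step 5: 0.32 mL brought to 2750 μL → factor 2.75/0.32 = 8.5938
Step 6: 170 μL + 1050 μL = 1220 μL total → factor 1220/170 = 7.1765
Overall dilution factor = 16 × 10 × 3 × 9.7059 × 8.5938 × 7.1765 = 2.8732 × 10^5
Final = 10.0 mg/mL / 2.8732 × 10^5 = 3.480 × 10^-5 mg/mL = 34.8 ng/mL

34.8 ng/mL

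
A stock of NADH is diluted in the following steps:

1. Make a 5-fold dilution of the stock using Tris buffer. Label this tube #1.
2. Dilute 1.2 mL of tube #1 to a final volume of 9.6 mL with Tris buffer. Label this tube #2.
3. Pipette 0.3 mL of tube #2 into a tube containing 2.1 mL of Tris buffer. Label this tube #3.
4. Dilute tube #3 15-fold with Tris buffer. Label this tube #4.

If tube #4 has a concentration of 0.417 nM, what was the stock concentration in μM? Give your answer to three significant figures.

2.00 μM

Step 1: 5-fold → factor 5
Step 2: 1.2 mL brought to 9.6 mL → factor 9.6/1.2 = 8
Step 3: 0.3 mL + 2.1 mL = 2.4 mL total → factor 2.4/0.3 = 8
Step 4: 15-fold → factor 15
Overall dilution factor = 5 × 8 × 8 × 15 = 4800
Stock = 0.417 nM × 4800 = 2002 nM = 2.00 μM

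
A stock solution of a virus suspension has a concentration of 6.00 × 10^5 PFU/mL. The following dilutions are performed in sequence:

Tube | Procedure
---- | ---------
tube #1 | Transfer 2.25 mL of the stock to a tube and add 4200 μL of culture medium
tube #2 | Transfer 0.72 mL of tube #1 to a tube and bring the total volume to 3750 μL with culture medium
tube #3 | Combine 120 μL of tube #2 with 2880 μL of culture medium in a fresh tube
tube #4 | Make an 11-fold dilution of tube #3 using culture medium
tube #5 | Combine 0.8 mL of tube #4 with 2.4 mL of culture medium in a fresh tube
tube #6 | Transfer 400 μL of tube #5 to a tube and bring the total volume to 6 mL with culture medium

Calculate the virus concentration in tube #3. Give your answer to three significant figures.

1.61 × 10^3 PFU/mL

Step 1: 2.25 mL + 4200 μL = 6.45 mL total → factor 6.45/2.25 = 2.8667
Step 2: 0.72 mL brought to 3750 μL → factor 3.75/0.72 = 5.2083
Step 3: 120 μL + 2880 μL = 3000 μL total → factor 3000/120 = 25
Dilution factor through tube #3 = 2.8667 × 5.2083 × 25 = 373.26
[tube #3] = 6.00 × 10^5 PFU/mL / 373.26 = 1.61 × 10^3 PFU/mL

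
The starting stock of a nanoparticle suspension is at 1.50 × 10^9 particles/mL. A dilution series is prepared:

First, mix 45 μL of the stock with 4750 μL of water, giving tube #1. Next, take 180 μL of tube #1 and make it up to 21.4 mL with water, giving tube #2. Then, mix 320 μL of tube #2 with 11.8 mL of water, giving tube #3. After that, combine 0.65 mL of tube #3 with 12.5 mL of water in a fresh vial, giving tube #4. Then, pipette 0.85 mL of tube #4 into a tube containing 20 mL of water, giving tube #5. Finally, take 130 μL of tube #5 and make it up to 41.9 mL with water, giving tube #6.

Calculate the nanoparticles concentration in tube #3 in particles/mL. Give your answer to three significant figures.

3.13 × 10^3 particles/mL

Step 1: 45 μL + 4750 μL = 4795 μL total → factor 4795/45 = 106.56
Step 2: 180 μL brought to 21.4 mL → factor 21400/180 = 118.89
Step 3: 320 μL + 11.8 mL = 12120 μL total → factor 12120/320 = 37.875
Dilution factor through tube #3 = 106.56 × 118.89 × 37.875 = 4.7981 × 10^5
[tube #3] = 1.50 × 10^9 particles/mL / 4.7981 × 10^5 = 3.13 × 10^3 particles/mL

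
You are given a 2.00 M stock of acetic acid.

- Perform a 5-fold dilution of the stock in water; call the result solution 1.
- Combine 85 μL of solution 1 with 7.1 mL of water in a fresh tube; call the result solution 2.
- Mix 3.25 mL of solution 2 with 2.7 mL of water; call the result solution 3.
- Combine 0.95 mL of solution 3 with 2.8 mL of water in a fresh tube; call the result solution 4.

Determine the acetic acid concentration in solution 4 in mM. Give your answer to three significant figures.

0.655 mM

Step 1: 5-fold → factor 5
Step 2: 85 μL + 7.1 mL = 7185 μL total → factor 7185/85 = 84.529
Step 3: 3.25 mL + 2.7 mL = 5.95 mL total → factor 5.95/3.25 = 1.8308
Step 4: 0.95 mL + 2.8 mL = 3.75 mL total → factor 3.75/0.95 = 3.9474
Overall dilution factor = 5 × 84.529 × 1.8308 × 3.9474 = 3054.4
Final = 2.00 M / 3054.4 = 0.0006548 M = 0.655 mM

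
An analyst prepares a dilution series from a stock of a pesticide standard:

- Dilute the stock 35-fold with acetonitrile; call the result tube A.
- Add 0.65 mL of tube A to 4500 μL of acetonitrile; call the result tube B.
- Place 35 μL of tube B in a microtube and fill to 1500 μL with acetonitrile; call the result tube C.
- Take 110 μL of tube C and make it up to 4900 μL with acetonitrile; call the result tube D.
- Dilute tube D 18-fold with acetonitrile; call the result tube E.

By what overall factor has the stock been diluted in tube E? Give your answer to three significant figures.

Step 1: 35-fold → factor 35
Step 2: 0.65 mL + 4500 μL = 5.15 mL total → factor 5.15/0.65 = 7.9231
Step 3: 35 μL brought to 1500 μL → factor 1500/35 = 42.857
Step 4: 110 μL brought to 4900 μL → factor 4900/110 = 44.545
Step 5: 18-fold → factor 18
Overall dilution factor = 35 × 7.9231 × 42.857 × 44.545 × 18 = 9.5293 × 10^6

9.53 × 10^6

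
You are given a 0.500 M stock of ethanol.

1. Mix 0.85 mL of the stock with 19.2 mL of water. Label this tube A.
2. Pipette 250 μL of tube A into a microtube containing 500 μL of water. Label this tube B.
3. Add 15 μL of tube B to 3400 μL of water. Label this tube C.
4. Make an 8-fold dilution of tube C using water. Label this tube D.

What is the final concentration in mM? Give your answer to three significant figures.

Step 1: 0.85 mL + 19.2 mL = 20.05 mL total → factor 20.05/0.85 = 23.588
Step 2: 250 μL + 500 μL = 750 μL total → factor 750/250 = 3
Step 3: 15 μL + 3400 μL = 3415 μL total → factor 3415/15 = 227.67
Step 4: 8-fold → factor 8
Overall dilution factor = 23.588 × 3 × 227.67 × 8 = 1.2889 × 10^5
Final = 0.500 M / 1.2889 × 10^5 = 3.879 × 10^-6 M = 0.00388 mM

0.00388 mM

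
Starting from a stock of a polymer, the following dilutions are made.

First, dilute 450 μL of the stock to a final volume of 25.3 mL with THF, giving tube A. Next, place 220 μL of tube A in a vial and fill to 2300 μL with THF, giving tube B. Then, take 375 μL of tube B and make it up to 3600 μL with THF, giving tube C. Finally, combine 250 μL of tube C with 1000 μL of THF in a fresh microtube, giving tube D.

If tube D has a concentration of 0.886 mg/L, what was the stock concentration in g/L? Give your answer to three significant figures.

25.0 g/L

Step 1: 450 μL brought to 25.3 mL → factor 25300/450 = 56.222
Step 2: 220 μL brought to 2300 μL → factor 2300/220 = 10.455
Step 3: 375 μL brought to 3600 μL → factor 3600/375 = 9.6
Step 4: 250 μL + 1000 μL = 1250 μL total → factor 1250/250 = 5
Overall dilution factor = 56.222 × 10.455 × 9.6 × 5 = 28213
Stock = 0.886 mg/L × 28213 = 2.500 × 10^4 mg/L = 25.0 g/L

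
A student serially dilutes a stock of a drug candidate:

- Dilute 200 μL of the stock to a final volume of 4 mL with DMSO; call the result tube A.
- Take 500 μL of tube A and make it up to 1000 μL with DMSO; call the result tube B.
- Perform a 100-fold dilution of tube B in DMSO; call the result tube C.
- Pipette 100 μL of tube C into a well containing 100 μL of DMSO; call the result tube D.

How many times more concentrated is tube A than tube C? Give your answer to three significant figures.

Step 1: 200 μL brought to 4 mL → factor 4000/200 = 20
Step 2: 500 μL brought to 1000 μL → factor 1000/500 = 2
Step 3: 100-fold → factor 100
Dilution factor to tube A = 20; to tube C = 4000
[tube A]/[tube C] = (factor to tube C)/(factor to tube A) = 4000/20 = 200

200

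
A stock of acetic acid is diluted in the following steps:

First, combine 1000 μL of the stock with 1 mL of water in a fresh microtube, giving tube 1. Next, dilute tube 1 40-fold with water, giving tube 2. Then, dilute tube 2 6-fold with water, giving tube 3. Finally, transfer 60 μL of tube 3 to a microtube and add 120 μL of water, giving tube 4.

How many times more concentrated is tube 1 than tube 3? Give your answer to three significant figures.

Step 1: 1000 μL + 1 mL = 2000 μL total → factor 2000/1000 = 2
Step 2: 40-fold → factor 40
Step 3: 6-fold → factor 6
Dilution factor to tube 1 = 2; to tube 3 = 480
[tube 1]/[tube 3] = (factor to tube 3)/(factor to tube 1) = 480/2 = 240

240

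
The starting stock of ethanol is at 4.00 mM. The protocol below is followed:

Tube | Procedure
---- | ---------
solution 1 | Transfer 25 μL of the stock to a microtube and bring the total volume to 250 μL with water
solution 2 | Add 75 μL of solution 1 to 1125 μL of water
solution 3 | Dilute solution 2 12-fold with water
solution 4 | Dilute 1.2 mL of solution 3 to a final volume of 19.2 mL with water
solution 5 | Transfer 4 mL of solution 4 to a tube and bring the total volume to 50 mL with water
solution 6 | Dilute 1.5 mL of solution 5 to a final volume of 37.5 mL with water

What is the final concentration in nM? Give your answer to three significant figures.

0.417 nM

Step 1: 25 μL brought to 250 μL → factor 250/25 = 10
Step 2: 75 μL + 1125 μL = 1200 μL total → factor 1200/75 = 16
Step 3: 12-fold → factor 12
Step 4: 1.2 mL brought to 19.2 mL → factor 19.2/1.2 = 16
Step 5: 4 mL brought to 50 mL → factor 50/4 = 12.5
Step 6: 1.5 mL brought to 37.5 mL → factor 37.5/1.5 = 25
Overall dilution factor = 10 × 16 × 12 × 16 × 12.5 × 25 = 9.6 × 10^6
Final = 4.00 mM / 9.6 × 10^6 = 4.167 × 10^-7 mM = 0.417 nM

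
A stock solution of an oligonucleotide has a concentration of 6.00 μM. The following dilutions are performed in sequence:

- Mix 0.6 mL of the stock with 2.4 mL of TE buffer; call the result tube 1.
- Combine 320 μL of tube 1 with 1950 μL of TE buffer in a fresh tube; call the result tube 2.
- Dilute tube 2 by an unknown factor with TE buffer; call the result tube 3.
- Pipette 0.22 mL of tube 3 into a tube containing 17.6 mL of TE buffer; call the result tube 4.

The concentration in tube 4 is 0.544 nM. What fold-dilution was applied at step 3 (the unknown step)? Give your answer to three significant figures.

3.84-fold

Step 1: 0.6 mL + 2.4 mL = 3 mL total → factor 3/0.6 = 5
Step 2: 320 μL + 1950 μL = 2270 μL total → factor 2270/320 = 7.0938
Step 3: unknown factor x
Step 4: 0.22 mL + 17.6 mL = 17.82 mL total → factor 17.82/0.22 = 81
Product of known-step factors = 2873
Overall factor = 6.00 μM / (0.544 nM) = 11029
x = 11029 / 2873 = 3.84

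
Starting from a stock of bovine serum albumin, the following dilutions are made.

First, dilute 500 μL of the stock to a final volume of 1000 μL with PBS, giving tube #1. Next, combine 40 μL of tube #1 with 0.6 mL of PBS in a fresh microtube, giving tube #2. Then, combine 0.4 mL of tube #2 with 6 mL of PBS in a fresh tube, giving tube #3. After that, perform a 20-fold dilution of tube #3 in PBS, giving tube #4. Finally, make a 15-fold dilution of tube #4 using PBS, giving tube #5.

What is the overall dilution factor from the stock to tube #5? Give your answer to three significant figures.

Step 1: 500 μL brought to 1000 μL → factor 1000/500 = 2
Step 2: 40 μL + 0.6 mL = 640 μL total → factor 640/40 = 16
Step 3: 0.4 mL + 6 mL = 6.4 mL total → factor 6.4/0.4 = 16
Step 4: 20-fold → factor 20
Step 5: 15-fold → factor 15
Overall dilution factor = 2 × 16 × 16 × 20 × 15 = 1.536 × 10^5

1.54 × 10^5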